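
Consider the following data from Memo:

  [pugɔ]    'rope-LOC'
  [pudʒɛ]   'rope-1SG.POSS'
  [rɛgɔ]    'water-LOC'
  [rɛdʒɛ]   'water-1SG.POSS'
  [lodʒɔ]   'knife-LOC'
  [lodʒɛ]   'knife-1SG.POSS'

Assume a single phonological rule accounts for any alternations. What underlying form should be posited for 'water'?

The root 'water' surfaces as [rɛgɔ] and [rɛdʒɛ], with a stem-final [g] ~ [dʒ] alternation.
The stem 'knife' ([lodʒɔ], [lodʒɛ]) shows [dʒ] unchanged in both environments, so [dʒ] cannot be basic with [g] derived before the LOC suffix.
So /g/ is underlying, and a rule of palatalization before a front vowel — /g/ becomes palato-alveolar [dʒ] before a front vowel — gives [dʒ].
So 'water' = /rɛg/.

/rɛg/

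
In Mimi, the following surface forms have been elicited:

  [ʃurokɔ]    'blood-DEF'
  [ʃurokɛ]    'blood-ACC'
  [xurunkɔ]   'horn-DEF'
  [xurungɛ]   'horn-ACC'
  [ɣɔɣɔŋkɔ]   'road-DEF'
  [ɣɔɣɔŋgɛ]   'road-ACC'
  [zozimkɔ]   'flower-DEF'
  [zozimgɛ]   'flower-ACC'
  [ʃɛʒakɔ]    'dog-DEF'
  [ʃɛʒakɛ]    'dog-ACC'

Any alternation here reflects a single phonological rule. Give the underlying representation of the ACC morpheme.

The ACC morpheme has two allomorphs, [-gɛ] and [-kɛ].
By contrast the DEF suffix keeps its initial [k] throughout — that segment must be underlying.
So the underlying form is /-gɛ/, and voiced stops become voiceless after a vowel.

/-gɛ/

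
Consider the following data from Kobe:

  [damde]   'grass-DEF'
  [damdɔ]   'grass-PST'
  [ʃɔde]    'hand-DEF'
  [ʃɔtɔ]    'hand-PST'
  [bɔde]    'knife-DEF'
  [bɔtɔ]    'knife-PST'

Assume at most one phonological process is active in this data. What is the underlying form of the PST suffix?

/-tɔ/

The PST suffix surfaces as [-dɔ] and [-tɔ], depending on the final segment of the stem.
By contrast the DEF suffix keeps its initial [d] throughout — that segment must be underlying.
So the underlying form is /-tɔ/, and voiceless stops become voiced after a nasal.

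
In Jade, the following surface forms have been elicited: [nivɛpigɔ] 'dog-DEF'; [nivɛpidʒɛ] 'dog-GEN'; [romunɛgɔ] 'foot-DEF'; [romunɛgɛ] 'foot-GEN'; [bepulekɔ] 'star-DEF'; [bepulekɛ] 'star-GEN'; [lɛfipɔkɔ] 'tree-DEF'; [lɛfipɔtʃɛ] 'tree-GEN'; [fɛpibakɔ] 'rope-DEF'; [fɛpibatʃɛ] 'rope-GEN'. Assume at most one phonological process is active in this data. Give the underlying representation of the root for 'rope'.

/fɛpibatʃ/

The root 'rope' surfaces as [fɛpibakɔ] and [fɛpibatʃɛ], with a stem-final [k] ~ [tʃ] alternation.
But 'star' keeps [k] in both environments ([bepulekɔ], [bepulekɛ]), so there is no rule changing /k/ to [tʃ] before the GEN suffix.
The alternation reflects depalatalization: palato-alveolar /tʃ/ and /dʒ/ become [k] and [g] when no front vowel follows. /tʃ/ is underlying.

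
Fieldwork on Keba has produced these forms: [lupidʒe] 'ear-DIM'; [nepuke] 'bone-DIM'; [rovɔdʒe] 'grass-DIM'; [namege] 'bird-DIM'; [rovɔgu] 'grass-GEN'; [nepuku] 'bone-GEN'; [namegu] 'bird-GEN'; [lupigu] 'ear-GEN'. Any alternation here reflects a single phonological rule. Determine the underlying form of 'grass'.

The stem for 'grass' ends in [g] in [rovɔgu] but [dʒ] in [rovɔdʒe].
Compare 'bird', with invariant [g] in [namegu] and [namege]: an analysis with underlying /g/ and a rule producing [dʒ] before the DIM suffix would wrongly predict alternation here too.
So /dʒ/ is underlying, and a rule of depalatalization — palato-alveolar /dʒ/ becomes [g] when no front vowel follows — gives [g].

/rovɔdʒ/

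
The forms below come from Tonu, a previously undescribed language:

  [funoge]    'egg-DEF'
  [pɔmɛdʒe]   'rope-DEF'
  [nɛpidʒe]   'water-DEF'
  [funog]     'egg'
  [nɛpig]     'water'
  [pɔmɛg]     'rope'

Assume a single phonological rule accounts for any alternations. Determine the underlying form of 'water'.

In [nɛpidʒe] and [nɛpig] the final segment of 'water' alternates: [dʒ] ~ [g].
But 'egg' keeps [g] in both environments ([funoge], [funog]), so there is no rule changing /g/ to [dʒ] before the DEF suffix.
So /dʒ/ is underlying, and a rule of depalatalization — palato-alveolar /dʒ/ becomes [g] when no front vowel follows — gives [g].

/nɛpidʒ/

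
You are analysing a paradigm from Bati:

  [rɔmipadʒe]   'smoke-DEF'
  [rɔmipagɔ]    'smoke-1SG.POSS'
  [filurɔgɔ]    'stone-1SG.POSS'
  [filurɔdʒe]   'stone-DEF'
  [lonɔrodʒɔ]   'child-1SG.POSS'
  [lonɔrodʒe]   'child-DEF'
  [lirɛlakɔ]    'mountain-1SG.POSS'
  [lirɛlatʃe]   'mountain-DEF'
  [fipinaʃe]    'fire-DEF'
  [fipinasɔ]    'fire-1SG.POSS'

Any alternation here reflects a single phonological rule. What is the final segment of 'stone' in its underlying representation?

In [filurɔgɔ] and [filurɔdʒe] the final segment of 'stone' alternates: [g] ~ [dʒ].
If /dʒ/ were underlying and a rule turned it into [g] before the 1SG.POSS suffix, 'child' would also alternate; but it has [dʒ] in both [lonɔrodʒɔ] and [lonɔrodʒe].
So /g/ is underlying, and a rule of palatalization before a front vowel — /k/, /g/ and /s/ become palato-alveolar [tʃ], [dʒ] and [ʃ] before a front vowel — gives [dʒ].

/g/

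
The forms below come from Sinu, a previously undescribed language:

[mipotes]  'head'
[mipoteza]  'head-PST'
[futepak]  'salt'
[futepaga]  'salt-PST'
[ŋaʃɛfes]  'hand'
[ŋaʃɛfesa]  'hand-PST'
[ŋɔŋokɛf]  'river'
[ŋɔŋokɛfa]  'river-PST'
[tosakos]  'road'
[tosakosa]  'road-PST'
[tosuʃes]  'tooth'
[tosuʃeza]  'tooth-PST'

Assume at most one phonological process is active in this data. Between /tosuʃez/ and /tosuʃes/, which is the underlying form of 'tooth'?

/tosuʃez/

The root 'tooth' surfaces as [tosuʃes] and [tosuʃeza], with a stem-final [s] ~ [z] alternation.
But 'road' keeps [s] in both environments ([tosakos], [tosakosa]), so there is no rule changing /s/ to [z] before the PST suffix.
The underlying segment must be /z/; voiced obstruents become voiceless word-finally, yielding [s] there.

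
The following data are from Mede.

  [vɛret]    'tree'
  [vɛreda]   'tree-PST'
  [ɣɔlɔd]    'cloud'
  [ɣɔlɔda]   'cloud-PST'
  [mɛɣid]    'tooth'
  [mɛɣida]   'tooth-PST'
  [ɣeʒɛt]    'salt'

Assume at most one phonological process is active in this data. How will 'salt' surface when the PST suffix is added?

The root 'tree' surfaces as [vɛret] and [vɛreda], with a stem-final [t] ~ [d] alternation.
Compare 'tooth', with invariant [d] in [mɛɣid] and [mɛɣida]: an analysis with underlying /d/ and a rule producing [t] in isolation would wrongly predict alternation here too.
The alternation reflects intervocalic voicing: voiceless stops become voiced between vowels. /t/ is underlying.
From [ɣeʒɛt] the stem 'salt' is /ɣeʒɛt/; between vowels this yields [ɣeʒɛda].

[ɣeʒɛda]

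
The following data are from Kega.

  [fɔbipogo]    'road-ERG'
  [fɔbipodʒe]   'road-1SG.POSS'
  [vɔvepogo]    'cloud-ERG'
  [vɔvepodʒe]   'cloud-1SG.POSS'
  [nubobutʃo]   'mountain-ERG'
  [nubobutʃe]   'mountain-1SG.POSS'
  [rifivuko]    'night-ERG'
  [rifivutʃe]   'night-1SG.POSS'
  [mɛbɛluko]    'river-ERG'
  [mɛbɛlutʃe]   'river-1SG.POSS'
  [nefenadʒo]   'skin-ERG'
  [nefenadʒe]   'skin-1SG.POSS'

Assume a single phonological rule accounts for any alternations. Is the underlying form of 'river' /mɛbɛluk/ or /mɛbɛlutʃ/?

/mɛbɛluk/

The root 'river' surfaces as [mɛbɛluko] and [mɛbɛlutʃe], with a stem-final [k] ~ [tʃ] alternation.
But 'mountain' keeps [tʃ] in both environments ([nubobutʃo], [nubobutʃe]), so there is no rule changing /tʃ/ to [k] before the ERG suffix.
The alternation reflects palatalization before a front vowel: /k/ and /g/ become palato-alveolar [tʃ] and [dʒ] before a front vowel. /k/ is underlying.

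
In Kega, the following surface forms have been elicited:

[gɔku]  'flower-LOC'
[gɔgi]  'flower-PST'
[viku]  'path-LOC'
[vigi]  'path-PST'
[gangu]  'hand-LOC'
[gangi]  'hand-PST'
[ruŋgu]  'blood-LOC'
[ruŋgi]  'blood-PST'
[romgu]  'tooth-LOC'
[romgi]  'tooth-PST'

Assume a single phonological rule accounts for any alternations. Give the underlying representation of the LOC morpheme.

/-ku/

The LOC suffix surfaces as [-gu] and [-ku], depending on the final segment of the stem.
The PST suffix, which begins with [g], is invariant after every stem; so [g] is not altered by any rule here.
So the underlying form is /-ku/, and voiceless stops become voiced after a nasal.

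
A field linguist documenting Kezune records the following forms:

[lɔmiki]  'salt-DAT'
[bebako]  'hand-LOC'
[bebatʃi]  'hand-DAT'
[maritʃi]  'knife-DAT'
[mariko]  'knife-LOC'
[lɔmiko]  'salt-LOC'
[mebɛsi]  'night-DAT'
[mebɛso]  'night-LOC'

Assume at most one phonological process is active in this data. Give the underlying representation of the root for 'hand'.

/bebatʃ/

The root 'hand' surfaces as [bebako] and [bebatʃi], with a stem-final [k] ~ [tʃ] alternation.
If /k/ were underlying and a rule turned it into [tʃ] before the DAT suffix, 'salt' would also alternate; but it has [k] in both [lɔmiko] and [lɔmiki].
The alternation reflects depalatalization: palato-alveolar /tʃ/ becomes [k] when no front vowel follows. /tʃ/ is underlying.
The underlying form of 'hand' is therefore /bebatʃ/.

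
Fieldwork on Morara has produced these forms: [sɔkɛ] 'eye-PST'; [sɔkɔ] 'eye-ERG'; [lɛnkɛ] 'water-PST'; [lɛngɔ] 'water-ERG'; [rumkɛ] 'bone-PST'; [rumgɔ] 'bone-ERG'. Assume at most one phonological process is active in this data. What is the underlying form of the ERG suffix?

The ERG suffix surfaces as [-gɔ] and [-kɔ], depending on the final segment of the stem.
By contrast the PST suffix keeps its initial [k] throughout — that segment must be underlying.
The ERG suffix is therefore /-gɔ/ underlyingly, with post-vocalic devoicing: voiced stops become voiceless after a vowel.

/-gɔ/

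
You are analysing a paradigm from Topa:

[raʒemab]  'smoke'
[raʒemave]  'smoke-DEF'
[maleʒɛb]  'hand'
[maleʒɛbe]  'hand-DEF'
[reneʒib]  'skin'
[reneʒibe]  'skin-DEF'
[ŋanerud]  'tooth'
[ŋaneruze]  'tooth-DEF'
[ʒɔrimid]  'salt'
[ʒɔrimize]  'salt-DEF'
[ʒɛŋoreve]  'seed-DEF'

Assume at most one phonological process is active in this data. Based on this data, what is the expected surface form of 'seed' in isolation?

[ʒɛŋoreb]

In [raʒemab] and [raʒemave] the final segment of 'smoke' alternates: [b] ~ [v].
If /b/ were underlying and a rule turned it into [v] before the DEF suffix, 'hand' would also alternate; but it has [b] in both [maleʒɛb] and [maleʒɛbe].
The alternation reflects word-final hardening: voiced fricatives become stops word-finally. /v/ is underlying.
The one attested form of 'seed', [ʒɛŋoreve], shows underlying /ʒɛŋorev/. Applying the same rule word-finally gives [ʒɛŋoreb].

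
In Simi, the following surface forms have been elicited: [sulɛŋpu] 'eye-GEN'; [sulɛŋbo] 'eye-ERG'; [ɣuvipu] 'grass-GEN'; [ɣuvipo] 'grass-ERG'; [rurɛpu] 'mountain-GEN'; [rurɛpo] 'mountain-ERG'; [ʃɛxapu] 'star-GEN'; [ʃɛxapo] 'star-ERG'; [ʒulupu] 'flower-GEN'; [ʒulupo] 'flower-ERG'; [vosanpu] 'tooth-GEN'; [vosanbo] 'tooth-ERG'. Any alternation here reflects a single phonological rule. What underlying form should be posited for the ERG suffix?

The ERG morpheme has two allomorphs, [-bo] and [-po].
By contrast the GEN suffix keeps its initial [p] throughout — that segment must be underlying.
So the underlying form is /-bo/, and voiced stops become voiceless after a vowel.

/-bo/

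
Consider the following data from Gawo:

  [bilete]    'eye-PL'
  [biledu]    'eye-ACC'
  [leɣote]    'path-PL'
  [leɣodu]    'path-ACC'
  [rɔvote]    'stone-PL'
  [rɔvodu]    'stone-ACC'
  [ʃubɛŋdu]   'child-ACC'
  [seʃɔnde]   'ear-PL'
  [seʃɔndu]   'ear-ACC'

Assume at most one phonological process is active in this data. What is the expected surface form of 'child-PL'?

[ʃubɛŋde]

The PL morpheme has two allomorphs, [-de] and [-te].
The ACC suffix, which begins with [d], is invariant after every stem; so [d] is not altered by any rule here.
So the underlying form is /-te/, and voiceless stops become voiced after a nasal.
After 'child', which ends in a nasal, the suffix surfaces as [-de], giving [ʃubɛŋde].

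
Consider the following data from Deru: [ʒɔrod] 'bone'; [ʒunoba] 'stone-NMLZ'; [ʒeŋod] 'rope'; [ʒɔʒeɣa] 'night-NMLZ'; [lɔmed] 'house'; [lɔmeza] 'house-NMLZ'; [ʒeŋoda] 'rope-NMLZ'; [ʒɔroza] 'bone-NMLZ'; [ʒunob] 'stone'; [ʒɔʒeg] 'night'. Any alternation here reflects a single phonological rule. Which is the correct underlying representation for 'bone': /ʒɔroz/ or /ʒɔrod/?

The stem for 'bone' ends in [z] in [ʒɔroza] but [d] in [ʒɔrod].
The stem 'rope' ([ʒeŋoda], [ʒeŋod]) shows [d] unchanged in both environments, so [d] cannot be basic with [z] derived before the NMLZ suffix.
The underlying segment must be /z/; voiced fricatives become stops word-finally, yielding [d] there.

/ʒɔroz/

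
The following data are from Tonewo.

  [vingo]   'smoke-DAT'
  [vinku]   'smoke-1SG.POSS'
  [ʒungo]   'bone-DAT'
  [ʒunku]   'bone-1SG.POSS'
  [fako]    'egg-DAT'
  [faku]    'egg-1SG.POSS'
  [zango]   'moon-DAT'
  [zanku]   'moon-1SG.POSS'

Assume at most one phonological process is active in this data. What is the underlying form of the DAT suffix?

/-go/

The DAT suffix surfaces as [-go] and [-ko], depending on the final segment of the stem.
By contrast the 1SG.POSS suffix keeps its initial [k] throughout — that segment must be underlying.
The DAT suffix is therefore /-go/ underlyingly, with post-vocalic devoicing: voiced stops become voiceless after a vowel.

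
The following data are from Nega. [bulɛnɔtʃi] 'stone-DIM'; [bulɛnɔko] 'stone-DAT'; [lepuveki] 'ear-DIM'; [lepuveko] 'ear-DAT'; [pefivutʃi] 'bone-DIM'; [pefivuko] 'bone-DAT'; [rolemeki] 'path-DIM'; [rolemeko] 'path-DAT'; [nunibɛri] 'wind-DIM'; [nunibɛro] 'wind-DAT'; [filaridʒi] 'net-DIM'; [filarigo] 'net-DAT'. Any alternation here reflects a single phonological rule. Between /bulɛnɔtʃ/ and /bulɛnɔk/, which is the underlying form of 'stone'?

/bulɛnɔtʃ/

The stem for 'stone' ends in [tʃ] in [bulɛnɔtʃi] but [k] in [bulɛnɔko].
But 'path' keeps [k] in both environments ([rolemeki], [rolemeko]), so there is no rule changing /k/ to [tʃ] before the DIM suffix.
The underlying segment must be /tʃ/; palato-alveolar /tʃ/ and /dʒ/ become [k] and [g] when no front vowel follows, yielding [k] there.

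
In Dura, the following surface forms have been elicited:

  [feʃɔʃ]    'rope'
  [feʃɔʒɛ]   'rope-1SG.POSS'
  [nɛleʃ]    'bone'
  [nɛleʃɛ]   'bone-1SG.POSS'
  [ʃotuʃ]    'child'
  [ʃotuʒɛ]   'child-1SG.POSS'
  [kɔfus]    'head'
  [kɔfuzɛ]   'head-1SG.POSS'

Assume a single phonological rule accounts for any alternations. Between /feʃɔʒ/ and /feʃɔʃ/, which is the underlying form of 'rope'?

In [feʃɔʃ] and [feʃɔʒɛ] the final segment of 'rope' alternates: [ʃ] ~ [ʒ].
But 'bone' keeps [ʃ] in both environments ([nɛleʃ], [nɛleʃɛ]), so there is no rule changing /ʃ/ to [ʒ] before the 1SG.POSS suffix.
So /ʒ/ is underlying, and a rule of word-final obstruent devoicing — voiced obstruents become voiceless word-finally — gives [ʃ].

/feʃɔʒ/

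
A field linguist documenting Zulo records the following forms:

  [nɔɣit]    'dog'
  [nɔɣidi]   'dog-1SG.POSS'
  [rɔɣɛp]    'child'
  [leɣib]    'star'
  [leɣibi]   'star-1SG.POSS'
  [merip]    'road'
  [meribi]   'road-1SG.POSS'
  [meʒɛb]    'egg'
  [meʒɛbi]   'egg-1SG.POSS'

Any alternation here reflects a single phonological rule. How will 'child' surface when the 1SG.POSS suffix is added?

[rɔɣɛbi]

'road' shows [p] ~ [b] at the end of the stem ([merip] vs [meribi]).
Compare 'star', with invariant [b] in [leɣib] and [leɣibi]: an analysis with underlying /b/ and a rule producing [p] in isolation would wrongly predict alternation here too.
The underlying segment must be /p/; voiceless stops become voiced between vowels, yielding [b] there.
The one attested form of 'child', [rɔɣɛp], shows underlying /rɔɣɛp/. Applying the same rule between vowels gives [rɔɣɛbi].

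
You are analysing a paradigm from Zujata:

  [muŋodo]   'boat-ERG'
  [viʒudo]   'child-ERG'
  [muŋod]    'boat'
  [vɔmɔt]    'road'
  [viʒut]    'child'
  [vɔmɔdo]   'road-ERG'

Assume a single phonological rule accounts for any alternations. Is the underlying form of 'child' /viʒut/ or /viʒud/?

/viʒut/

The root 'child' surfaces as [viʒudo] and [viʒut], with a stem-final [d] ~ [t] alternation.
Compare 'boat', with invariant [d] in [muŋodo] and [muŋod]: an analysis with underlying /d/ and a rule producing [t] in isolation would wrongly predict alternation here too.
Therefore /t/ is basic and [d] is derived by intervocalic voicing (voiceless stops become voiced between vowels).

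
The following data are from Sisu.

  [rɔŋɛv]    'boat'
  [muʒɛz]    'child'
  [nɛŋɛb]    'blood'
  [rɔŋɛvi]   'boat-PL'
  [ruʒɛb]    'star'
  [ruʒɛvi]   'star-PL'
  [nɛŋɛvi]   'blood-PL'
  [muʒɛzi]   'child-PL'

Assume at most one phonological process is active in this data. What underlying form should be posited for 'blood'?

/nɛŋɛb/

The stem for 'blood' ends in [v] in [nɛŋɛvi] but [b] in [nɛŋɛb].
If /v/ were underlying and a rule turned it into [b] in isolation, 'boat' would also alternate; but it has [v] in both [rɔŋɛvi] and [rɔŋɛv].
Therefore /b/ is basic and [v] is derived by intervocalic spirantization (voiced stops become fricatives between vowels).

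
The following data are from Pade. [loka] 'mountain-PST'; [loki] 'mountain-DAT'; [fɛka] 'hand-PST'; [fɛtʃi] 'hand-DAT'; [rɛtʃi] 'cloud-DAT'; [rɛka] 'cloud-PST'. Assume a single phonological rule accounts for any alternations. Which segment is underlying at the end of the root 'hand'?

'hand' shows [k] ~ [tʃ] at the end of the stem ([fɛka] vs [fɛtʃi]).
If /k/ were underlying and a rule turned it into [tʃ] before the DAT suffix, 'mountain' would also alternate; but it has [k] in both [loka] and [loki].
The underlying segment must be /tʃ/; palato-alveolar /tʃ/ becomes [k] when no front vowel follows, yielding [k] there.

/tʃ/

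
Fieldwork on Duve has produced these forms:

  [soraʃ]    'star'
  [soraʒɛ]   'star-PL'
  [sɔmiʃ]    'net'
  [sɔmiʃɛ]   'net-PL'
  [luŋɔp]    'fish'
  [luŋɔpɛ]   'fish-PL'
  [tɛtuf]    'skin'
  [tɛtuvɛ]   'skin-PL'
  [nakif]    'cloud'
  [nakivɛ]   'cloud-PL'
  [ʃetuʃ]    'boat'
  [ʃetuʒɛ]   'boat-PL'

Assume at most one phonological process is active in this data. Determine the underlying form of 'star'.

The stem for 'star' ends in [ʃ] in [soraʃ] but [ʒ] in [soraʒɛ].
Compare 'net', with invariant [ʃ] in [sɔmiʃ] and [sɔmiʃɛ]: an analysis with underlying /ʃ/ and a rule producing [ʒ] before the PL suffix would wrongly predict alternation here too.
The underlying segment must be /ʒ/; voiced obstruents become voiceless word-finally, yielding [ʃ] there.

/soraʒ/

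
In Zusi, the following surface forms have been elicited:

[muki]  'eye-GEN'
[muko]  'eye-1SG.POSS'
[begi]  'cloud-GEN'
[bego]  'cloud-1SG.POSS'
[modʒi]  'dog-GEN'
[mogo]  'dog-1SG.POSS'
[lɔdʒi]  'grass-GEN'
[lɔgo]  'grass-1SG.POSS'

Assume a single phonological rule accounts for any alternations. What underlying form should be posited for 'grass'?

In [lɔdʒi] and [lɔgo] the final segment of 'grass' alternates: [dʒ] ~ [g].
The stem 'cloud' ([begi], [bego]) shows [g] unchanged in both environments, so [g] cannot be basic with [dʒ] derived before the GEN suffix.
Therefore /dʒ/ is basic and [g] is derived by depalatalization (palato-alveolar /dʒ/ becomes [g] when no front vowel follows).
Hence 'grass' is /lɔdʒ/ underlyingly.

/lɔdʒ/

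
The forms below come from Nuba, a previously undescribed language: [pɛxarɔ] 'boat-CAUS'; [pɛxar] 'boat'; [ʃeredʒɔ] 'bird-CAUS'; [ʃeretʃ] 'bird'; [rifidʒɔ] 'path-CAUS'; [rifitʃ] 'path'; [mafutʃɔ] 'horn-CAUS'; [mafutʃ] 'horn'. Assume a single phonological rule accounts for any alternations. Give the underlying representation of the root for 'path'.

The root 'path' surfaces as [rifidʒɔ] and [rifitʃ], with a stem-final [dʒ] ~ [tʃ] alternation.
But 'horn' keeps [tʃ] in both environments ([mafutʃɔ], [mafutʃ]), so there is no rule changing /tʃ/ to [dʒ] before the CAUS suffix.
So /dʒ/ is underlying, and a rule of word-final obstruent devoicing — voiced obstruents become voiceless word-finally — gives [tʃ].

/rifidʒ/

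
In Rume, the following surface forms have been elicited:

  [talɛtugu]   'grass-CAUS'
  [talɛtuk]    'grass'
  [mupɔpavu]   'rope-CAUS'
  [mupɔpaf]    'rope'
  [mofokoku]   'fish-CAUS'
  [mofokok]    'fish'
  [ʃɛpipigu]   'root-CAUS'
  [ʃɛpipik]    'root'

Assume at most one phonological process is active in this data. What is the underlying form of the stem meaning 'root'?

The root 'root' surfaces as [ʃɛpipigu] and [ʃɛpipik], with a stem-final [g] ~ [k] alternation.
If /k/ were underlying and a rule turned it into [g] before the CAUS suffix, 'fish' would also alternate; but it has [k] in both [mofokoku] and [mofokok].
Therefore /g/ is basic and [k] is derived by word-final obstruent devoicing (voiced obstruents become voiceless word-finally).

/ʃɛpipig/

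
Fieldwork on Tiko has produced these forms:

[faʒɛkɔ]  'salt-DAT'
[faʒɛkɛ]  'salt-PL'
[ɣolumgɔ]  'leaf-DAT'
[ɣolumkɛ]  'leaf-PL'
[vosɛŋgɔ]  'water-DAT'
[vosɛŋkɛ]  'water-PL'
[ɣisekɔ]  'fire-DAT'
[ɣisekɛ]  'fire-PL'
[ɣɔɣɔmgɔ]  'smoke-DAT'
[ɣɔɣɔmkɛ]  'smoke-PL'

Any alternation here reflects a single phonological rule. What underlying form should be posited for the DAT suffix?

/-gɔ/

The DAT suffix surfaces as [-gɔ] and [-kɔ], depending on the final segment of the stem.
By contrast the PL suffix keeps its initial [k] throughout — that segment must be underlying.
So the underlying form is /-gɔ/, and voiced stops become voiceless after a vowel.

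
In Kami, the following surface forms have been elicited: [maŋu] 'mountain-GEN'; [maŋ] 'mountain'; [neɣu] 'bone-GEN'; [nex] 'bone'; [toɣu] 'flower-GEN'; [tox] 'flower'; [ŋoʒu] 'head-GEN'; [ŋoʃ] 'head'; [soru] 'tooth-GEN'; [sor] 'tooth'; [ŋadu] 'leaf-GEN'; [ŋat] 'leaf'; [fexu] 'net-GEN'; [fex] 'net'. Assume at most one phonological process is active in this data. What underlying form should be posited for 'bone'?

The root 'bone' surfaces as [neɣu] and [nex], with a stem-final [ɣ] ~ [x] alternation.
If /x/ were underlying and a rule turned it into [ɣ] before the GEN suffix, 'net' would also alternate; but it has [x] in both [fexu] and [fex].
The underlying segment must be /ɣ/; voiced obstruents become voiceless word-finally, yielding [x] there.
So 'bone' = /neɣ/.

/neɣ/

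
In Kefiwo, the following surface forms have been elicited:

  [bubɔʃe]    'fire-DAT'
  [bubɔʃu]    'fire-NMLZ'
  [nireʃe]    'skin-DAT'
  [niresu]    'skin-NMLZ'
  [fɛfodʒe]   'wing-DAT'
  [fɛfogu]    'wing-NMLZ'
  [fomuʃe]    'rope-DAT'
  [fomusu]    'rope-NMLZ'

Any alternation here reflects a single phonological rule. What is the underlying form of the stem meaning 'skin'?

'skin' shows [ʃ] ~ [s] at the end of the stem ([nireʃe] vs [niresu]).
But 'fire' keeps [ʃ] in both environments ([bubɔʃe], [bubɔʃu]), so there is no rule changing /ʃ/ to [s] before the NMLZ suffix.
The alternation reflects palatalization before a front vowel: /g/ and /s/ become palato-alveolar [dʒ] and [ʃ] before a front vowel. /s/ is underlying.
Hence 'skin' is /nires/ underlyingly.

/nires/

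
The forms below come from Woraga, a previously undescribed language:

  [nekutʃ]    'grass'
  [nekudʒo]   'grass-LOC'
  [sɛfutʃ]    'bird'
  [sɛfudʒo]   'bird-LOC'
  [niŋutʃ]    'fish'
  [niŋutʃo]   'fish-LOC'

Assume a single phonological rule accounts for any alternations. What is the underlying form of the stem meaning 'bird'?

/sɛfudʒ/

'bird' shows [tʃ] ~ [dʒ] at the end of the stem ([sɛfutʃ] vs [sɛfudʒo]).
The stem 'fish' ([niŋutʃ], [niŋutʃo]) shows [tʃ] unchanged in both environments, so [tʃ] cannot be basic with [dʒ] derived before the LOC suffix.
Therefore /dʒ/ is basic and [tʃ] is derived by word-final obstruent devoicing (voiced obstruents become voiceless word-finally).
Hence 'bird' is /sɛfudʒ/ underlyingly.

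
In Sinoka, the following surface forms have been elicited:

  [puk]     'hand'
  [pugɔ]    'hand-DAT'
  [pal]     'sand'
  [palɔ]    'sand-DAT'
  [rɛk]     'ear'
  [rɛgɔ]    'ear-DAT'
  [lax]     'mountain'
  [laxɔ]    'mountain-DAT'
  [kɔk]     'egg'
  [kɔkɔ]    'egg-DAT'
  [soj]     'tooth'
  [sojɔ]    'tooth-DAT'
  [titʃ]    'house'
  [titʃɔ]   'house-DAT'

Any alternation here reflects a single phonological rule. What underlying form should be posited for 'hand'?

'hand' shows [k] ~ [g] at the end of the stem ([puk] vs [pugɔ]).
But 'egg' keeps [k] in both environments ([kɔk], [kɔkɔ]), so there is no rule changing /k/ to [g] before the DAT suffix.
The underlying segment must be /g/; voiced obstruents become voiceless word-finally, yielding [k] there.
Hence 'hand' is /pug/ underlyingly.

/pug/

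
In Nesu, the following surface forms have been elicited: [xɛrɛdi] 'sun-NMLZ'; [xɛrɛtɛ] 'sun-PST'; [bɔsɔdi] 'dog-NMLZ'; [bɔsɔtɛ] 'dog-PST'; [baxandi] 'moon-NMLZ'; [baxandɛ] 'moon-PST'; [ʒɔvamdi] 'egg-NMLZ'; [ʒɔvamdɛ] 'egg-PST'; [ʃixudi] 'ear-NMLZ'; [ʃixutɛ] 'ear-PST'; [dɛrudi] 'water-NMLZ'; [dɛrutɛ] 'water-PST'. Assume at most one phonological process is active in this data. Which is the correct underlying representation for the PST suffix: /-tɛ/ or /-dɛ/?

The PST suffix surfaces as [-dɛ] and [-tɛ], depending on the final segment of the stem.
The NMLZ suffix, which begins with [d], is invariant after every stem; so [d] is not altered by any rule here.
The PST suffix is therefore /-tɛ/ underlyingly, with post-nasal voicing: voiceless stops become voiced after a nasal.

/-tɛ/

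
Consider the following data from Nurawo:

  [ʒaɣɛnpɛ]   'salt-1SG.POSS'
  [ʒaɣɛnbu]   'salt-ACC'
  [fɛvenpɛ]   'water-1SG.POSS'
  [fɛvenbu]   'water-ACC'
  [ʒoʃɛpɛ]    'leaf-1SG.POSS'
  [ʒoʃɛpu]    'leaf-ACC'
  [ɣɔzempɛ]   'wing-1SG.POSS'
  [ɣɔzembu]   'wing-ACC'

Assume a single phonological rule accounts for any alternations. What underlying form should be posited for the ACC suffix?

/-bu/

The ACC suffix surfaces as [-bu] and [-pu], depending on the final segment of the stem.
By contrast the 1SG.POSS suffix keeps its initial [p] throughout — that segment must be underlying.
The ACC suffix is therefore /-bu/ underlyingly, with post-vocalic devoicing: voiced stops become voiceless after a vowel.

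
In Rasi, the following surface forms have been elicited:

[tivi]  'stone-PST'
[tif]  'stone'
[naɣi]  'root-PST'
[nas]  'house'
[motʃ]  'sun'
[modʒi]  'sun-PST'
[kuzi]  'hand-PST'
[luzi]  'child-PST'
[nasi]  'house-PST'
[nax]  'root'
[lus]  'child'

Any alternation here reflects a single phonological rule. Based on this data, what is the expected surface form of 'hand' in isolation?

[kus]

'child' shows [s] ~ [z] at the end of the stem ([lus] vs [luzi]).
But 'house' keeps [s] in both environments ([nas], [nasi]), so there is no rule changing /s/ to [z] before the PST suffix.
So /z/ is underlying, and a rule of word-final obstruent devoicing — voiced obstruents become voiceless word-finally — gives [s].
From [kuzi] the stem 'hand' is /kuz/; word-finally this yields [kus].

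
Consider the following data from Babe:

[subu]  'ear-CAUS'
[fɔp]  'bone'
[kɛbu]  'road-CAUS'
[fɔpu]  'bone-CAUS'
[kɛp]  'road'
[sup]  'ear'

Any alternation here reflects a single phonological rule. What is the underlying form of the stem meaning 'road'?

/kɛb/

The root 'road' surfaces as [kɛbu] and [kɛp], with a stem-final [b] ~ [p] alternation.
But 'bone' keeps [p] in both environments ([fɔpu], [fɔp]), so there is no rule changing /p/ to [b] before the CAUS suffix.
The underlying segment must be /b/; voiced obstruents become voiceless word-finally, yielding [p] there.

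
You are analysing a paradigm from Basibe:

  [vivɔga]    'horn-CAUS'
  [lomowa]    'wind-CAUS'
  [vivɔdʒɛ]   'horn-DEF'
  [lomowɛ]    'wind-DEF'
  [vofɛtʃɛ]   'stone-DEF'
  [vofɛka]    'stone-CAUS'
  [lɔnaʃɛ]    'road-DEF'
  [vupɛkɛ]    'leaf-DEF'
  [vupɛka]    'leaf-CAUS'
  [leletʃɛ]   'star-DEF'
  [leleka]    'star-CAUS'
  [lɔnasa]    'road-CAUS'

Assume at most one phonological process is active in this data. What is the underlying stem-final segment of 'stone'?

The root 'stone' surfaces as [vofɛka] and [vofɛtʃɛ], with a stem-final [k] ~ [tʃ] alternation.
If /k/ were underlying and a rule turned it into [tʃ] before the DEF suffix, 'leaf' would also alternate; but it has [k] in both [vupɛka] and [vupɛkɛ].
The alternation reflects depalatalization: palato-alveolar /tʃ/, /dʒ/ and /ʃ/ become [k], [g] and [s] when no front vowel follows. /tʃ/ is underlying.

/tʃ/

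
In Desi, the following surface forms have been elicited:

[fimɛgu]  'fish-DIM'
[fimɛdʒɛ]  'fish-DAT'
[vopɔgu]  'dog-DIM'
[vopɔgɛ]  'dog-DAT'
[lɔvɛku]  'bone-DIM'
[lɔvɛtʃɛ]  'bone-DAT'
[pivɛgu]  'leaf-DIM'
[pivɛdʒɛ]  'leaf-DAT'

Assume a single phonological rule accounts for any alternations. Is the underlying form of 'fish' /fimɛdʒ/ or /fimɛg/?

/fimɛdʒ/

'fish' shows [g] ~ [dʒ] at the end of the stem ([fimɛgu] vs [fimɛdʒɛ]).
The stem 'dog' ([vopɔgu], [vopɔgɛ]) shows [g] unchanged in both environments, so [g] cannot be basic with [dʒ] derived before the DAT suffix.
The underlying segment must be /dʒ/; palato-alveolar /tʃ/ and /dʒ/ become [k] and [g] when no front vowel follows, yielding [g] there.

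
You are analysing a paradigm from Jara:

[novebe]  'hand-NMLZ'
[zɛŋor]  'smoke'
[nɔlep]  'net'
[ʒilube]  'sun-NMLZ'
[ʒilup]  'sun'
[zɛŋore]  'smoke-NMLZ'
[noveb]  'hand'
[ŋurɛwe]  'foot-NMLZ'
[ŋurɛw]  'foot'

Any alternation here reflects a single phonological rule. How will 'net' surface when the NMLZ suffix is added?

[nɔlebe]

The root 'sun' surfaces as [ʒilube] and [ʒilup], with a stem-final [b] ~ [p] alternation.
Compare 'hand', with invariant [b] in [novebe] and [noveb]: an analysis with underlying /b/ and a rule producing [p] in isolation would wrongly predict alternation here too.
The underlying segment must be /p/; voiceless stops become voiced between vowels, yielding [b] there.
The one attested form of 'net', [nɔlep], shows underlying /nɔlep/. Applying the same rule between vowels gives [nɔlebe].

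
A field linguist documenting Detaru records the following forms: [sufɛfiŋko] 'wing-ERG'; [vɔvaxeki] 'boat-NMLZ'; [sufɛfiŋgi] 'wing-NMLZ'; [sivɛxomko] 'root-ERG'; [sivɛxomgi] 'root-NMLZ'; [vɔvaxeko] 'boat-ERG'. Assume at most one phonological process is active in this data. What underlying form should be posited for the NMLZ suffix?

/-gi/

The NMLZ suffix surfaces as [-gi] and [-ki], depending on the final segment of the stem.
By contrast the ERG suffix keeps its initial [k] throughout — that segment must be underlying.
So the underlying form is /-gi/, and voiced stops become voiceless after a vowel.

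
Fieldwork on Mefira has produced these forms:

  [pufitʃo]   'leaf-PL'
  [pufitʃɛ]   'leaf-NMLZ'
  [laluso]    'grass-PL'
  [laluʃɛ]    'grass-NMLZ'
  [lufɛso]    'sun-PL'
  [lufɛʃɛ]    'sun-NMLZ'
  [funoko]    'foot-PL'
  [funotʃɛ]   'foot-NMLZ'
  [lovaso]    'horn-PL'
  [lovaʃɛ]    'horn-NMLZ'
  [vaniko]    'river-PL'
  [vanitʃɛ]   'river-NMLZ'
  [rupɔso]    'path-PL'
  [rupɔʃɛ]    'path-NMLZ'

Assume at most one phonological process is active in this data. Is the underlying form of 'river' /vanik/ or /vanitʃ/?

In [vaniko] and [vanitʃɛ] the final segment of 'river' alternates: [k] ~ [tʃ].
Compare 'leaf', with invariant [tʃ] in [pufitʃo] and [pufitʃɛ]: an analysis with underlying /tʃ/ and a rule producing [k] before the PL suffix would wrongly predict alternation here too.
So /k/ is underlying, and a rule of palatalization before a front vowel — /k/ and /s/ become palato-alveolar [tʃ] and [ʃ] before a front vowel — gives [tʃ].

/vanik/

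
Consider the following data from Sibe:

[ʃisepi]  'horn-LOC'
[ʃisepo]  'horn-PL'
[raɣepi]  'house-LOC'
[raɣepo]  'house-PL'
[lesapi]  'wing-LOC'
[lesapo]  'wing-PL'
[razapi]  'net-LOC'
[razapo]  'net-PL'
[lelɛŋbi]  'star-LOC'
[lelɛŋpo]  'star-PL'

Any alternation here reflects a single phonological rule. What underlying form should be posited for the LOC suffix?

/-bi/

The LOC suffix surfaces as [-bi] and [-pi], depending on the final segment of the stem.
By contrast the PL suffix keeps its initial [p] throughout — that segment must be underlying.
The LOC suffix is therefore /-bi/ underlyingly, with post-vocalic devoicing: voiced stops become voiceless after a vowel.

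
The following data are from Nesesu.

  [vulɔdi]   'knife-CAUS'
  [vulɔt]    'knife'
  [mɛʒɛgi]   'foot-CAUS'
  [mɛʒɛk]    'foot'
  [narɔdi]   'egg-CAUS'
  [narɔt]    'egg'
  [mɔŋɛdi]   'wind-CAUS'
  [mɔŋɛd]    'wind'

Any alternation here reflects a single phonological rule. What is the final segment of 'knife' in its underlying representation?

/t/

The stem for 'knife' ends in [d] in [vulɔdi] but [t] in [vulɔt].
The stem 'wind' ([mɔŋɛdi], [mɔŋɛd]) shows [d] unchanged in both environments, so [d] cannot be basic with [t] derived in isolation.
So /t/ is underlying, and a rule of intervocalic voicing — voiceless stops become voiced between vowels — gives [d].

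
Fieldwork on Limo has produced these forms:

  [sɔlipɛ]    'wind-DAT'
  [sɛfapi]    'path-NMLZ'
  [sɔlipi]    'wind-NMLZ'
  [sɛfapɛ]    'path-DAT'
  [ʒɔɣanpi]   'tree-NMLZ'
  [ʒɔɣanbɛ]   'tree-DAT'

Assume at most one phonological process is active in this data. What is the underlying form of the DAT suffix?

The DAT suffix surfaces as [-bɛ] and [-pɛ], depending on the final segment of the stem.
The NMLZ suffix, which begins with [p], is invariant after every stem; so [p] is not altered by any rule here.
So the underlying form is /-bɛ/, and voiced stops become voiceless after a vowel.

/-bɛ/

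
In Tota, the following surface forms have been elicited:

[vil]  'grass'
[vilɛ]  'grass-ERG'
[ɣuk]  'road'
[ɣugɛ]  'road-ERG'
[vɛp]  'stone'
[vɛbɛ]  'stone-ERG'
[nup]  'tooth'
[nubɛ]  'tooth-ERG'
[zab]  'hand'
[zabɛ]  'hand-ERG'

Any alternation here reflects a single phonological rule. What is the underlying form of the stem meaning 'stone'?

The root 'stone' surfaces as [vɛp] and [vɛbɛ], with a stem-final [p] ~ [b] alternation.
Compare 'hand', with invariant [b] in [zab] and [zabɛ]: an analysis with underlying /b/ and a rule producing [p] in isolation would wrongly predict alternation here too.
The underlying segment must be /p/; voiceless stops become voiced between vowels, yielding [b] there.
Hence 'stone' is /vɛp/ underlyingly.

/vɛp/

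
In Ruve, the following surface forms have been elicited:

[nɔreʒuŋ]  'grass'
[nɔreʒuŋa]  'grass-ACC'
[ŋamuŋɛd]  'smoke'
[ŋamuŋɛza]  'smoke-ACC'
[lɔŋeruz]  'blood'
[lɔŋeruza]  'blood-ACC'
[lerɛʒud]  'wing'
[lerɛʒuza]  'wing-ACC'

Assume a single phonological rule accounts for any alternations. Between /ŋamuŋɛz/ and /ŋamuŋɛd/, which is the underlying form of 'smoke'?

/ŋamuŋɛd/

'smoke' shows [d] ~ [z] at the end of the stem ([ŋamuŋɛd] vs [ŋamuŋɛza]).
Compare 'blood', with invariant [z] in [lɔŋeruz] and [lɔŋeruza]: an analysis with underlying /z/ and a rule producing [d] in isolation would wrongly predict alternation here too.
Therefore /d/ is basic and [z] is derived by intervocalic spirantization (voiced stops become fricatives between vowels).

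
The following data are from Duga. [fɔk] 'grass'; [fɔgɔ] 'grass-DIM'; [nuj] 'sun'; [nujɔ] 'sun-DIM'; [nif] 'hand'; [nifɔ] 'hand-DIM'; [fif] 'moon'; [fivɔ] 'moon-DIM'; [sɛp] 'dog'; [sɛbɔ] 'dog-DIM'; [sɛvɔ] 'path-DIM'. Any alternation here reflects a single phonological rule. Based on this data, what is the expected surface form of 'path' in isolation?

'moon' shows [f] ~ [v] at the end of the stem ([fif] vs [fivɔ]).
If /f/ were underlying and a rule turned it into [v] before the DIM suffix, 'hand' would also alternate; but it has [f] in both [nif] and [nifɔ].
The underlying segment must be /v/; voiced obstruents become voiceless word-finally, yielding [f] there.
The one attested form of 'path', [sɛvɔ], shows underlying /sɛv/. Applying the same rule word-finally gives [sɛf].

[sɛf]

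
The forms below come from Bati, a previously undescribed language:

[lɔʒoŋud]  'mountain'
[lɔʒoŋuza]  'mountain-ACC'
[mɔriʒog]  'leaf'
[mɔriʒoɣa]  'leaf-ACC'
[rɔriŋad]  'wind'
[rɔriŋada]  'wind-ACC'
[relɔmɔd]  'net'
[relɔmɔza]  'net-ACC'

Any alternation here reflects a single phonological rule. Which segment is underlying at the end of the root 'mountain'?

'mountain' shows [d] ~ [z] at the end of the stem ([lɔʒoŋud] vs [lɔʒoŋuza]).
If /d/ were underlying and a rule turned it into [z] before the ACC suffix, 'wind' would also alternate; but it has [d] in both [rɔriŋad] and [rɔriŋada].
So /z/ is underlying, and a rule of word-final hardening — voiced fricatives become stops word-finally — gives [d].

/z/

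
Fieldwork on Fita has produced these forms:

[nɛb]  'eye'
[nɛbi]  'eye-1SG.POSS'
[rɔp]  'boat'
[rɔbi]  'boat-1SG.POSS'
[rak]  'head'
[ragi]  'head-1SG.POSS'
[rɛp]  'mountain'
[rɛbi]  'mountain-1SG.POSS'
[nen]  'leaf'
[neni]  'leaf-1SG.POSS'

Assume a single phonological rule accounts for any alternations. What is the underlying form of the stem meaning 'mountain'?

/rɛp/

The root 'mountain' surfaces as [rɛp] and [rɛbi], with a stem-final [p] ~ [b] alternation.
But 'eye' keeps [b] in both environments ([nɛb], [nɛbi]), so there is no rule changing /b/ to [p] in isolation.
The underlying segment must be /p/; voiceless stops become voiced between vowels, yielding [b] there.
So 'mountain' = /rɛp/.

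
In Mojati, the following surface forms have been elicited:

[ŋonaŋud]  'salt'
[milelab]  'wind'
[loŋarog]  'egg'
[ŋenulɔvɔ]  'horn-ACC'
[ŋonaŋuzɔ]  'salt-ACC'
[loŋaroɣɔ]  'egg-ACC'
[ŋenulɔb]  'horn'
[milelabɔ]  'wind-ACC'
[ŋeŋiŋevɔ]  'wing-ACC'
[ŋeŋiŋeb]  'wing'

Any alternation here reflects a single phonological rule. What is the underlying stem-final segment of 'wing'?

/v/

In [ŋeŋiŋeb] and [ŋeŋiŋevɔ] the final segment of 'wing' alternates: [b] ~ [v].
But 'wind' keeps [b] in both environments ([milelab], [milelabɔ]), so there is no rule changing /b/ to [v] before the ACC suffix.
So /v/ is underlying, and a rule of word-final hardening — voiced fricatives become stops word-finally — gives [b].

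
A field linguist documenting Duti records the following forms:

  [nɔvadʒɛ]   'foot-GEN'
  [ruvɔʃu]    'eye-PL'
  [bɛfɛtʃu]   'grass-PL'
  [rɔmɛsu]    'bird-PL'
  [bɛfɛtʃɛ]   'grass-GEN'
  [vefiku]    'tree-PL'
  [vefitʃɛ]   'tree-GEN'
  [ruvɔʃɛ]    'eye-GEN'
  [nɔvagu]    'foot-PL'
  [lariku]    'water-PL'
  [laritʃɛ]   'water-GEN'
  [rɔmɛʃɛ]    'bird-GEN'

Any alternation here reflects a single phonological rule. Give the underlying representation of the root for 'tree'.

/vefik/

In [vefitʃɛ] and [vefiku] the final segment of 'tree' alternates: [tʃ] ~ [k].
The stem 'grass' ([bɛfɛtʃɛ], [bɛfɛtʃu]) shows [tʃ] unchanged in both environments, so [tʃ] cannot be basic with [k] derived before the PL suffix.
Therefore /k/ is basic and [tʃ] is derived by palatalization before a front vowel (/k/, /g/ and /s/ become palato-alveolar [tʃ], [dʒ] and [ʃ] before a front vowel).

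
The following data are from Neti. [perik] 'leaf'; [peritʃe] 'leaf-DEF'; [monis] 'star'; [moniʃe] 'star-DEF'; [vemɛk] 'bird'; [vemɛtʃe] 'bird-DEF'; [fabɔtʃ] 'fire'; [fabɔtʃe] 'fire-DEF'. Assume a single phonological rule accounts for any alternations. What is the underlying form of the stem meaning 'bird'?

/vemɛk/

'bird' shows [k] ~ [tʃ] at the end of the stem ([vemɛk] vs [vemɛtʃe]).
The stem 'fire' ([fabɔtʃ], [fabɔtʃe]) shows [tʃ] unchanged in both environments, so [tʃ] cannot be basic with [k] derived in isolation.
The alternation reflects palatalization before a front vowel: /k/ and /s/ become palato-alveolar [tʃ] and [ʃ] before a front vowel. /k/ is underlying.
So 'bird' = /vemɛk/.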